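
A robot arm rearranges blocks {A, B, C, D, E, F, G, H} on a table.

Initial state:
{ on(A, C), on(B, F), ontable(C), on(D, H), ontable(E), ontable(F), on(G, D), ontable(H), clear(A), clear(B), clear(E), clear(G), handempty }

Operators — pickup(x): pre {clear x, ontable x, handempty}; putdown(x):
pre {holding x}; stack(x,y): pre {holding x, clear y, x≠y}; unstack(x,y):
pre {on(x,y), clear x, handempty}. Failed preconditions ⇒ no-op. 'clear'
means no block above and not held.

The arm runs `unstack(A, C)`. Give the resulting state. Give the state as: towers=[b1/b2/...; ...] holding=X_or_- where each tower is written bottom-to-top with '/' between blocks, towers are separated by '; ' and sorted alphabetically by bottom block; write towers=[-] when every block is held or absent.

before: towers=[C/A; E; F/B; H/D/G] holding=-
pre[unstack(A, C)]: on(A,C) yes, clear(A) yes, handempty yes
all met → apply unstack(A, C)
after:  towers=[C; E; F/B; H/D/G] holding=A

towers=[C; E; F/B; H/D/G] holding=A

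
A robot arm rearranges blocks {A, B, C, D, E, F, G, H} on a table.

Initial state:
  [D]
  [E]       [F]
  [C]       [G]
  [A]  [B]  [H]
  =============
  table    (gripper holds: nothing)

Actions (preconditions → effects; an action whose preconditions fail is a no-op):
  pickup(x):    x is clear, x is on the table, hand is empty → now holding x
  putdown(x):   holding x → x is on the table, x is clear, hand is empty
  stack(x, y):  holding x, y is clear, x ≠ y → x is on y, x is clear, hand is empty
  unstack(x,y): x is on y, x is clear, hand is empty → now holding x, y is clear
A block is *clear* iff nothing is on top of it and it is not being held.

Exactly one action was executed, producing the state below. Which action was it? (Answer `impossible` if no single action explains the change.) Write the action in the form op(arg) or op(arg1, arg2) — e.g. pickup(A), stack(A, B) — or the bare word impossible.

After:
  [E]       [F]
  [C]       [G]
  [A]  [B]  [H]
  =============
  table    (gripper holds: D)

target: towers=[A/C/E; B; H/G/F] holding=D
         pickup(B) → towers=[A/C/E/D; H/G/F] holding=B
     unstack(F, G) → towers=[A/C/E/D; B; H/G] holding=F
     unstack(D, E) → towers=[A/C/E; B; H/G/F] holding=D  ← match

unstack(D, E)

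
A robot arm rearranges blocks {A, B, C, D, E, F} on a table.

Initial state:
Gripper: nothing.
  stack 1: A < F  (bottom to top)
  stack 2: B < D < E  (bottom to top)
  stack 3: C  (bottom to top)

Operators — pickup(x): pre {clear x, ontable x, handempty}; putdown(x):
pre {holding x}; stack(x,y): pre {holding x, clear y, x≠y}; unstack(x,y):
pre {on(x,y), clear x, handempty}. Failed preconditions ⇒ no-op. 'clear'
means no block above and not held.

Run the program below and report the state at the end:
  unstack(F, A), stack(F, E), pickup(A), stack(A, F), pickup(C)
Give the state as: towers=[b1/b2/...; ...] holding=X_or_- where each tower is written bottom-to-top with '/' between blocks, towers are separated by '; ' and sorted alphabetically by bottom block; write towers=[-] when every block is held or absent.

step 1 (unstack(F, A)): towers=[A; B/D/E; C] holding=F
step 2 (stack(F, E)): towers=[A; B/D/E/F; C] holding=-
step 3 (pickup(A)): towers=[B/D/E/F; C] holding=A
step 4 (stack(A, F)): towers=[B/D/E/F/A; C] holding=-
step 5 (pickup(C)): towers=[B/D/E/F/A] holding=C

towers=[B/D/E/F/A] holding=C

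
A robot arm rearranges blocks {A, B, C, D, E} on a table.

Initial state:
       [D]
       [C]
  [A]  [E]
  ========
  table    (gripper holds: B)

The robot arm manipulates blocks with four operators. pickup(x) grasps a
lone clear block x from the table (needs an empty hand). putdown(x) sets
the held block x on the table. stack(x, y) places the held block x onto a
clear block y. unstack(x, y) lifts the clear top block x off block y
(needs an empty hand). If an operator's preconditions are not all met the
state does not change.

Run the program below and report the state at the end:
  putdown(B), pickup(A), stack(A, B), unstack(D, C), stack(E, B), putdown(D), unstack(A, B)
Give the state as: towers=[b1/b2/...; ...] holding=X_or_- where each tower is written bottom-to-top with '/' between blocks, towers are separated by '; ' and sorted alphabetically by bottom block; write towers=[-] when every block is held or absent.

step 1 (putdown(B)): towers=[A; B; E/C/D] holding=-
step 2 (pickup(A)): towers=[B; E/C/D] holding=A
step 3 (stack(A, B)): towers=[B/A; E/C/D] holding=-
step 4 (unstack(D, C)): towers=[B/A; E/C] holding=D
step 5 (stack(E, B)) [no-op]: towers=[B/A; E/C] holding=D
step 6 (putdown(D)): towers=[B/A; D; E/C] holding=-
step 7 (unstack(A, B)): towers=[B; D; E/C] holding=A

towers=[B; D; E/C] holding=A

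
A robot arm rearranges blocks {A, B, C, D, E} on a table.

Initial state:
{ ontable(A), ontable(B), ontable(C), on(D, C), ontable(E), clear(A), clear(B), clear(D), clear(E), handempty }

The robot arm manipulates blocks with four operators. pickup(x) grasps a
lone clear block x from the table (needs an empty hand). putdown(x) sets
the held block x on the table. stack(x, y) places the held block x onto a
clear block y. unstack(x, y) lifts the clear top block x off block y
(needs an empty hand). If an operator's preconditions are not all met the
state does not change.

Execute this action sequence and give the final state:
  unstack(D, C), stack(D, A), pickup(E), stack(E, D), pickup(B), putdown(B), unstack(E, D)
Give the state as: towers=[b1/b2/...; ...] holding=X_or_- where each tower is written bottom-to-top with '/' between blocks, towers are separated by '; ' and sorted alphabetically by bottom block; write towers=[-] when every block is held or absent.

step 1 (unstack(D, C)): towers=[A; B; C; E] holding=D
step 2 (stack(D, A)): towers=[A/D; B; C; E] holding=-
step 3 (pickup(E)): towers=[A/D; B; C] holding=E
step 4 (stack(E, D)): towers=[A/D/E; B; C] holding=-
step 5 (pickup(B)): towers=[A/D/E; C] holding=B
step 6 (putdown(B)): towers=[A/D/E; B; C] holding=-
step 7 (unstack(E, D)): towers=[A/D; B; C] holding=E

towers=[A/D; B; C] holding=E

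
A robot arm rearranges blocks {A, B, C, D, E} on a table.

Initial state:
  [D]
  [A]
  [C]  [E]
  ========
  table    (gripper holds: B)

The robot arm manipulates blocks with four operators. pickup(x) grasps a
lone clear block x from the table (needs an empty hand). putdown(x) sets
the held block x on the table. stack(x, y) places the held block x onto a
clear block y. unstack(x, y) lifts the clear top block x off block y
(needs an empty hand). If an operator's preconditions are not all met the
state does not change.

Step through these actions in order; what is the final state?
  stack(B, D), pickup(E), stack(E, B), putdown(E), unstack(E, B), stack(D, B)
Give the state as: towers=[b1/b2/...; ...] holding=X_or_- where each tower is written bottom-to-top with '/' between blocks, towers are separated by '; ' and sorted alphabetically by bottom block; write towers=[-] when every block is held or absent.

towers=[C/A/D/B] holding=E

step 1 (stack(B, D)): towers=[C/A/D/B; E] holding=-
step 2 (pickup(E)): towers=[C/A/D/B] holding=E
step 3 (stack(E, B)): towers=[C/A/D/B/E] holding=-
step 4 (putdown(E)) [no-op]: towers=[C/A/D/B/E] holding=-
step 5 (unstack(E, B)): towers=[C/A/D/B] holding=E
step 6 (stack(D, B)) [no-op]: towers=[C/A/D/B] holding=E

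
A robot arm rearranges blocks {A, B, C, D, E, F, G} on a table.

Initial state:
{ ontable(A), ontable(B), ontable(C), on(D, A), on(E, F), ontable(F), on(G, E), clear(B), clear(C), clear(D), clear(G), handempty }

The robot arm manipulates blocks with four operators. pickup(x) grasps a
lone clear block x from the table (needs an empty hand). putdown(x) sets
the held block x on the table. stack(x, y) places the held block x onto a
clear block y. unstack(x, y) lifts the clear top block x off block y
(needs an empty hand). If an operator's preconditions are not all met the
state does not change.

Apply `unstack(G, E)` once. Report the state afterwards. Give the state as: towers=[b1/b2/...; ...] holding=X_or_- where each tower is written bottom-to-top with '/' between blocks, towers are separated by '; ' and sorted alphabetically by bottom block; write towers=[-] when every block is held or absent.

before: towers=[A/D; B; C; F/E/G] holding=-
pre[unstack(G, E)]: on(G,E) ✓, clear(G) ✓, handempty ✓
all met → apply unstack(G, E)
after:  towers=[A/D; B; C; F/E] holding=G

towers=[A/D; B; C; F/E] holding=G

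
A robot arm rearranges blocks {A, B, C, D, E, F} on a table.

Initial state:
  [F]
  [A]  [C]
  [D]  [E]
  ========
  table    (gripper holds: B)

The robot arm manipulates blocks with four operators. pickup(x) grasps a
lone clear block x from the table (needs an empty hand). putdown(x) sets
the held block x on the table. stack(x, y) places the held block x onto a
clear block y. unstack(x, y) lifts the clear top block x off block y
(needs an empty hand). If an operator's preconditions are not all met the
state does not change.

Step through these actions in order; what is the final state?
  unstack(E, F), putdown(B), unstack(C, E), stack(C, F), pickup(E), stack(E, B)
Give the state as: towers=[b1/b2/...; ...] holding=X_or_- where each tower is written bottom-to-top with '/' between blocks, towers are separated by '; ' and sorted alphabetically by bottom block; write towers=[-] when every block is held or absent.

step 1 (unstack(E, F)) [no-op]: towers=[D/A/F; E/C] holding=B
step 2 (putdown(B)): towers=[B; D/A/F; E/C] holding=-
step 3 (unstack(C, E)): towers=[B; D/A/F; E] holding=C
step 4 (stack(C, F)): towers=[B; D/A/F/C; E] holding=-
step 5 (pickup(E)): towers=[B; D/A/F/C] holding=E
step 6 (stack(E, B)): towers=[B/E; D/A/F/C] holding=-

towers=[B/E; D/A/F/C] holding=-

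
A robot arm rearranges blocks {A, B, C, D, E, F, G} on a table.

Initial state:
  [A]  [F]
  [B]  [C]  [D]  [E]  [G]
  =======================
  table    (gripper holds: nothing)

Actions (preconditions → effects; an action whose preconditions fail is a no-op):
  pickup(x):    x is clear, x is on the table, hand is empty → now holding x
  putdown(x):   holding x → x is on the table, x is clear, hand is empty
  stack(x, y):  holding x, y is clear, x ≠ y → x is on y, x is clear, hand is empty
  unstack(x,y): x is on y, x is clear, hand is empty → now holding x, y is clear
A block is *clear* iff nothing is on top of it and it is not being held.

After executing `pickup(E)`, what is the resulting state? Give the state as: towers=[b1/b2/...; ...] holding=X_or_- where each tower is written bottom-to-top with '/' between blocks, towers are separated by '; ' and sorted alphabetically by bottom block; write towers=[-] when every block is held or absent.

towers=[B/A; C/F; D; G] holding=E

before: towers=[B/A; C/F; D; E; G] holding=-
pre[pickup(E)]: clear(E) ok, ontable(E) ok, handempty ok
all met → apply pickup(E)
after:  towers=[B/A; C/F; D; G] holding=E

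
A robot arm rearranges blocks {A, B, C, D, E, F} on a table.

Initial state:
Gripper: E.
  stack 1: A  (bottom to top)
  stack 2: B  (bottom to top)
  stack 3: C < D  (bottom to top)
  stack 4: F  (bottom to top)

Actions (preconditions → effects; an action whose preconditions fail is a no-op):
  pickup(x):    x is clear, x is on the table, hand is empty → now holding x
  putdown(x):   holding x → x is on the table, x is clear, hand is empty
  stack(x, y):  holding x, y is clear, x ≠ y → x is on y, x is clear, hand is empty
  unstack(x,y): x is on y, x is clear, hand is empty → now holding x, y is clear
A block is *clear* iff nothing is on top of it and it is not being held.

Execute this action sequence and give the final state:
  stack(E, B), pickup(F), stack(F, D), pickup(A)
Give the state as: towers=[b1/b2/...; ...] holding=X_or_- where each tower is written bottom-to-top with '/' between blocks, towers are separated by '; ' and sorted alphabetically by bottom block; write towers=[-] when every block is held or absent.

step 1 (stack(E, B)): towers=[A; B/E; C/D; F] holding=-
step 2 (pickup(F)): towers=[A; B/E; C/D] holding=F
step 3 (stack(F, D)): towers=[A; B/E; C/D/F] holding=-
step 4 (pickup(A)): towers=[B/E; C/D/F] holding=A

towers=[B/E; C/D/F] holding=A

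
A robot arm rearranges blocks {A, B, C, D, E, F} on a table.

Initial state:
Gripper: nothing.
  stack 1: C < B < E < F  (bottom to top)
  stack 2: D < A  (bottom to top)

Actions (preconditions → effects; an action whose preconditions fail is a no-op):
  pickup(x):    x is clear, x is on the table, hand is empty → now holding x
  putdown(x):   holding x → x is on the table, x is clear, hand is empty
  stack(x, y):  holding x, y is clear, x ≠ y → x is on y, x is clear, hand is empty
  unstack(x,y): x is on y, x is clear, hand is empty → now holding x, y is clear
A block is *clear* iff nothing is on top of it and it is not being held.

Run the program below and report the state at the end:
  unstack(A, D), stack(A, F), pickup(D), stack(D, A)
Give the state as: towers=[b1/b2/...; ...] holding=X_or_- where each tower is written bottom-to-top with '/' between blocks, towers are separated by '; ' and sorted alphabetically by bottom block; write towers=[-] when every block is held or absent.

step 1 (unstack(A, D)): towers=[C/B/E/F; D] holding=A
step 2 (stack(A, F)): towers=[C/B/E/F/A; D] holding=-
step 3 (pickup(D)): towers=[C/B/E/F/A] holding=D
step 4 (stack(D, A)): towers=[C/B/E/F/A/D] holding=-

towers=[C/B/E/F/A/D] holding=-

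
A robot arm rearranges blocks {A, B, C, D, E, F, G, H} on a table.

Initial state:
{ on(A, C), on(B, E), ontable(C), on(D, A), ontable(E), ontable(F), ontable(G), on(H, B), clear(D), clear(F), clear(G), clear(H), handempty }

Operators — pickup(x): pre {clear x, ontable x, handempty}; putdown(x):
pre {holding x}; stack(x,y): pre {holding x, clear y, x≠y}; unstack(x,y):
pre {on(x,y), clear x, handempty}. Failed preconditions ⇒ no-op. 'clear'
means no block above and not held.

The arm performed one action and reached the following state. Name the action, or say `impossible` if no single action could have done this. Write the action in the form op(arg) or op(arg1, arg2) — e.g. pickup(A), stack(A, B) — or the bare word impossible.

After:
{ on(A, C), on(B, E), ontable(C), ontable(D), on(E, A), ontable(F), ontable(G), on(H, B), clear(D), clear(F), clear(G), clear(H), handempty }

target: towers=[C/A/E/B/H; D; F; G] holding=-
         pickup(G) → towers=[C/A/D; E/B/H; F] holding=G
     unstack(H, B) → towers=[C/A/D; E/B; F; G] holding=H
         pickup(F) → towers=[C/A/D; E/B/H; G] holding=F
     unstack(D, A) → towers=[C/A; E/B/H; F; G] holding=D
none of the 4 applicable actions match → impossible

impossible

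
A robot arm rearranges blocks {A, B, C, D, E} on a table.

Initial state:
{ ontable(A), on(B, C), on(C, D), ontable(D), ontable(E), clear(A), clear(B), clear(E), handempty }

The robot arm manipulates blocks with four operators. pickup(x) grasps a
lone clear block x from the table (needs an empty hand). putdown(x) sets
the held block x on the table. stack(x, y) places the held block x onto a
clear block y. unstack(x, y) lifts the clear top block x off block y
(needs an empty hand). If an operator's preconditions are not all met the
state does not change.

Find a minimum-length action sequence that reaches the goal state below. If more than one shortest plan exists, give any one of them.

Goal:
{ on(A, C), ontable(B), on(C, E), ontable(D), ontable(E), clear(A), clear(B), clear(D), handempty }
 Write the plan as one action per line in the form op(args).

step 1 (unstack(B, C)): towers=[A; D/C; E] holding=B
step 2 (putdown(B)): towers=[A; B; D/C; E] holding=-
step 3 (unstack(C, D)): towers=[A; B; D; E] holding=C
step 4 (stack(C, E)): towers=[A; B; D; E/C] holding=-
step 5 (pickup(A)): towers=[B; D; E/C] holding=A
step 6 (stack(A, C)): towers=[B; D; E/C/A] holding=-
goal check: towers=[B; D; E/C/A] holding=- — reached (length 6, optimal by BFS)

unstack(B, C)
putdown(B)
unstack(C, D)
stack(C, E)
pickup(A)
stack(A, C)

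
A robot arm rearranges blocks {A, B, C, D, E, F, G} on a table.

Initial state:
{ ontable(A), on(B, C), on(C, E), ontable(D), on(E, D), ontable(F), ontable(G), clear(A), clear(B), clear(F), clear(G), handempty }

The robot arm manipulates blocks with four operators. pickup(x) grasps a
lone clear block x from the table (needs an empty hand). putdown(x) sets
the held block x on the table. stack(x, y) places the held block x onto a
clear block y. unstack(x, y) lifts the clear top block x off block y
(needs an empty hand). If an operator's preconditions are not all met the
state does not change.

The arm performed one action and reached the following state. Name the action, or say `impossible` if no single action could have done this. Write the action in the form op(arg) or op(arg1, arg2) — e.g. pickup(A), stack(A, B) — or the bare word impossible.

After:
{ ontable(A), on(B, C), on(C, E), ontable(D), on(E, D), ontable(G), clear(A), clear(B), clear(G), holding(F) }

target: towers=[A; D/E/C/B; G] holding=F
     unstack(B, C) → towers=[A; D/E/C; F; G] holding=B
         pickup(F) → towers=[A; D/E/C/B; G] holding=F  ← match
         pickup(G) → towers=[A; D/E/C/B; F] holding=G
         pickup(A) → towers=[D/E/C/B; F; G] holding=A

pickup(F)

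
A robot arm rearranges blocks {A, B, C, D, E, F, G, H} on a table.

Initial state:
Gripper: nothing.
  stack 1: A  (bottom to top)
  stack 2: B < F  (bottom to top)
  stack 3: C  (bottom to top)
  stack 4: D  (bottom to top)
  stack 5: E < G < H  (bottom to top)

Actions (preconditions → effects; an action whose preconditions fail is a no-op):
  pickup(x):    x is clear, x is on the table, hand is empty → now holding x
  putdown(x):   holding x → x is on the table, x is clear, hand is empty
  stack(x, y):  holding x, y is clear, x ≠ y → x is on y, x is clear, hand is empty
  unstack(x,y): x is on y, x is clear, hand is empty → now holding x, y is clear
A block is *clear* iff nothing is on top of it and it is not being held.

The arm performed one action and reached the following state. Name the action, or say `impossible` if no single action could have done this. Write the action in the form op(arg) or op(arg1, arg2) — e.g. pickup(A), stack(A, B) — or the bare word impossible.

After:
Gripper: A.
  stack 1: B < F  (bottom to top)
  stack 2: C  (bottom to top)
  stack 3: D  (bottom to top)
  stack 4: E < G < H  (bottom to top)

target: towers=[B/F; C; D; E/G/H] holding=A
         pickup(A) → towers=[B/F; C; D; E/G/H] holding=A  ← match
     unstack(H, G) → towers=[A; B/F; C; D; E/G] holding=H
     unstack(F, B) → towers=[A; B; C; D; E/G/H] holding=F
         pickup(D) → towers=[A; B/F; C; E/G/H] holding=D
         pickup(C) → towers=[A; B/F; D; E/G/H] holding=C

pickup(A)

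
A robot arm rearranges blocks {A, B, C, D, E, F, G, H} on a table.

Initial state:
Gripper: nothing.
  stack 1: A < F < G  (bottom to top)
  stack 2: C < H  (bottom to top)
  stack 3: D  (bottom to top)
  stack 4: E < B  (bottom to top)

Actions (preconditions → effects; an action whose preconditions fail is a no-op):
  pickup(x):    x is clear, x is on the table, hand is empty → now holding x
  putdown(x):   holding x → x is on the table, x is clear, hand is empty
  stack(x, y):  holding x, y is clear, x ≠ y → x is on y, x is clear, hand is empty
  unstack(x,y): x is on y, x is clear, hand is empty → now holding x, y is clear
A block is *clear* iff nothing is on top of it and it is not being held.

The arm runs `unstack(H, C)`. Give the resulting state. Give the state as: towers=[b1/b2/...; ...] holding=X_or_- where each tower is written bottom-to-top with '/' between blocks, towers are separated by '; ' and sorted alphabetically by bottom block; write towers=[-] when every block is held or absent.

towers=[A/F/G; C; D; E/B] holding=H

before: towers=[A/F/G; C/H; D; E/B] holding=-
pre[unstack(H, C)]: on(H,C) yes, clear(H) yes, handempty yes
all met → apply unstack(H, C)
after:  towers=[A/F/G; C; D; E/B] holding=H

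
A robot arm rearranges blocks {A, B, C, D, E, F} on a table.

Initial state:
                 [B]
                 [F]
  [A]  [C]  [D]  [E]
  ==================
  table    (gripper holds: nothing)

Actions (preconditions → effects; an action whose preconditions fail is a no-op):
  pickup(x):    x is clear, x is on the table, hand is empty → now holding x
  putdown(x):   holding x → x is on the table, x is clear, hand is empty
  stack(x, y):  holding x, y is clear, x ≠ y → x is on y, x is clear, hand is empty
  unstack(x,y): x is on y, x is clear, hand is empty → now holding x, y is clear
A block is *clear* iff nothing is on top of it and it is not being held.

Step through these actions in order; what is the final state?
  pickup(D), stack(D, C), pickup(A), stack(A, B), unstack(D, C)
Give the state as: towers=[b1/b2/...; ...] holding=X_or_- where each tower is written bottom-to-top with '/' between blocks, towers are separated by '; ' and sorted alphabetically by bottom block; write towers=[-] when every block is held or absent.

step 1 (pickup(D)): towers=[A; C; E/F/B] holding=D
step 2 (stack(D, C)): towers=[A; C/D; E/F/B] holding=-
step 3 (pickup(A)): towers=[C/D; E/F/B] holding=A
step 4 (stack(A, B)): towers=[C/D; E/F/B/A] holding=-
step 5 (unstack(D, C)): towers=[C; E/F/B/A] holding=D

towers=[C; E/F/B/A] holding=D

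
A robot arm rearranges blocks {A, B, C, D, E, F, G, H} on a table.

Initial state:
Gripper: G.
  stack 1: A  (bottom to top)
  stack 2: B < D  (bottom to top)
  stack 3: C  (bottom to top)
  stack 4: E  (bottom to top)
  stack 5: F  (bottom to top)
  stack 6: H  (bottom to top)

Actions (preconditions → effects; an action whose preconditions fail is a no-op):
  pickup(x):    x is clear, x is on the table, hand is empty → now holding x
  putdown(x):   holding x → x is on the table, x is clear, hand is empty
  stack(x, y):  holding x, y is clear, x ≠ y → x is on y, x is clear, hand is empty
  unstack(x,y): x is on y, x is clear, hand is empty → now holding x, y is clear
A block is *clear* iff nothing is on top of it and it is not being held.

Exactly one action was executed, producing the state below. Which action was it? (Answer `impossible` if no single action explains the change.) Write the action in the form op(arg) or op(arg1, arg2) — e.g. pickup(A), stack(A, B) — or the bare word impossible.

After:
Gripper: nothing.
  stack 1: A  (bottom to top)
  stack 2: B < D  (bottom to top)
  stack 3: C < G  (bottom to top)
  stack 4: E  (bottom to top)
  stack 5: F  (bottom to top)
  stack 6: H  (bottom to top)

target: towers=[A; B/D; C/G; E; F; H] holding=-
        putdown(G) → towers=[A; B/D; C; E; F; G; H] holding=-
       stack(G, A) → towers=[A/G; B/D; C; E; F; H] holding=-
       stack(G, E) → towers=[A; B/D; C; E/G; F; H] holding=-
       stack(G, H) → towers=[A; B/D; C; E; F; H/G] holding=-
       stack(G, F) → towers=[A; B/D; C; E; F/G; H] holding=-
       stack(G, D) → towers=[A; B/D/G; C; E; F; H] holding=-
       stack(G, C) → towers=[A; B/D; C/G; E; F; H] holding=-  ← match

stack(G, C)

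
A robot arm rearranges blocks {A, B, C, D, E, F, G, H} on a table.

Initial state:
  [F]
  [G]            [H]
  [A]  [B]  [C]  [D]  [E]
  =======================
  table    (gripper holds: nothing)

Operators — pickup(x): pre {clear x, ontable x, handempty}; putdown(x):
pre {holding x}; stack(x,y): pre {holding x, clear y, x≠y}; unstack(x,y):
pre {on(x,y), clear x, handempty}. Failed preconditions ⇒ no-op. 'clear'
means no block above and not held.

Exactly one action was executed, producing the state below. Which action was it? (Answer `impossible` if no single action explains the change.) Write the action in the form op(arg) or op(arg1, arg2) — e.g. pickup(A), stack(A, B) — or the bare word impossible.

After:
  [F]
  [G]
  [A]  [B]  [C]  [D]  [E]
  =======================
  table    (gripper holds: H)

target: towers=[A/G/F; B; C; D; E] holding=H
         pickup(E) → towers=[A/G/F; B; C; D/H] holding=E
     unstack(H, D) → towers=[A/G/F; B; C; D; E] holding=H  ← match
         pickup(B) → towers=[A/G/F; C; D/H; E] holding=B
     unstack(F, G) → towers=[A/G; B; C; D/H; E] holding=F
         pickup(C) → towers=[A/G/F; B; D/H; E] holding=C

unstack(H, D)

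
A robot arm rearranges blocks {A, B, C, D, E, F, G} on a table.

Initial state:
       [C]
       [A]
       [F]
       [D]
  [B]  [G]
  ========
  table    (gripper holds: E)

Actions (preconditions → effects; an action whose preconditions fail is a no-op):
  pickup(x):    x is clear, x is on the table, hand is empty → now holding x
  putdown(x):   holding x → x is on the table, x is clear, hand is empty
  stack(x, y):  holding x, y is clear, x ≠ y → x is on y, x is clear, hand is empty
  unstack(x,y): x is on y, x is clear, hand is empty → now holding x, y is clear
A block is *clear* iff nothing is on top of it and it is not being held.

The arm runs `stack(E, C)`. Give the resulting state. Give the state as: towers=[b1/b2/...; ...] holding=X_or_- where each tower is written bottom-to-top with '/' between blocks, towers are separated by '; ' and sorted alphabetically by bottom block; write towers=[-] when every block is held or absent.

before: towers=[B; G/D/F/A/C] holding=E
pre[stack(E, C)]: holding(E) yes, clear(C) yes, E≠C yes
all met → apply stack(E, C)
after:  towers=[B; G/D/F/A/C/E] holding=-

towers=[B; G/D/F/A/C/E] holding=-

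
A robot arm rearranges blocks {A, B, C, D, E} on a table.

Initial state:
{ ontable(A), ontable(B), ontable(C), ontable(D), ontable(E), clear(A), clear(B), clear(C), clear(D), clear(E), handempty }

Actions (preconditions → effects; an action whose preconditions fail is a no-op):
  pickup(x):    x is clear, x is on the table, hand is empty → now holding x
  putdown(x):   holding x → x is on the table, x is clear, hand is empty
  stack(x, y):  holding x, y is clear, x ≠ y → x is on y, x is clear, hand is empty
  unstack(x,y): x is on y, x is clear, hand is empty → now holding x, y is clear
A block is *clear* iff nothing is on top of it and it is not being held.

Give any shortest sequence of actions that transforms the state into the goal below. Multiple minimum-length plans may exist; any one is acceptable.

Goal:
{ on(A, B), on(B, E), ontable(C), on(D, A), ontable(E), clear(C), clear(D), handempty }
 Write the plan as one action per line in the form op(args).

pickup(B)
stack(B, E)
pickup(A)
stack(A, B)
pickup(D)
stack(D, A)

step 1 (pickup(B)): towers=[A; C; D; E] holding=B
step 2 (stack(B, E)): towers=[A; C; D; E/B] holding=-
step 3 (pickup(A)): towers=[C; D; E/B] holding=A
step 4 (stack(A, B)): towers=[C; D; E/B/A] holding=-
step 5 (pickup(D)): towers=[C; E/B/A] holding=D
step 6 (stack(D, A)): towers=[C; E/B/A/D] holding=-
goal check: towers=[C; E/B/A/D] holding=- — reached (length 6, optimal by BFS)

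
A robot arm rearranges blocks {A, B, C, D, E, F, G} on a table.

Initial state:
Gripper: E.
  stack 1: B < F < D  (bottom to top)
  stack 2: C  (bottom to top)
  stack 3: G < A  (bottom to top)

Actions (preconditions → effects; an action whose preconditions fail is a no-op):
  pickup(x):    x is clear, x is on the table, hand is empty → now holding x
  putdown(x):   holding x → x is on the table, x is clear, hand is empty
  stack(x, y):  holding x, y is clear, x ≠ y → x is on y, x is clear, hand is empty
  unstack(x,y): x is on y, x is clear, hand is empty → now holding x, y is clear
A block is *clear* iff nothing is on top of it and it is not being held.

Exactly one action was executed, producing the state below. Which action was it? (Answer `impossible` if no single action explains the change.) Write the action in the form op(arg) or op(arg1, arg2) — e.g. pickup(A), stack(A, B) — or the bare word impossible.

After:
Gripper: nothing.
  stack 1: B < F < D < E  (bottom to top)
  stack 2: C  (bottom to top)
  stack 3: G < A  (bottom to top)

target: towers=[B/F/D/E; C; G/A] holding=-
        putdown(E) → towers=[B/F/D; C; E; G/A] holding=-
       stack(E, D) → towers=[B/F/D/E; C; G/A] holding=-  ← match
       stack(E, A) → towers=[B/F/D; C; G/A/E] holding=-
       stack(E, C) → towers=[B/F/D; C/E; G/A] holding=-

stack(E, D)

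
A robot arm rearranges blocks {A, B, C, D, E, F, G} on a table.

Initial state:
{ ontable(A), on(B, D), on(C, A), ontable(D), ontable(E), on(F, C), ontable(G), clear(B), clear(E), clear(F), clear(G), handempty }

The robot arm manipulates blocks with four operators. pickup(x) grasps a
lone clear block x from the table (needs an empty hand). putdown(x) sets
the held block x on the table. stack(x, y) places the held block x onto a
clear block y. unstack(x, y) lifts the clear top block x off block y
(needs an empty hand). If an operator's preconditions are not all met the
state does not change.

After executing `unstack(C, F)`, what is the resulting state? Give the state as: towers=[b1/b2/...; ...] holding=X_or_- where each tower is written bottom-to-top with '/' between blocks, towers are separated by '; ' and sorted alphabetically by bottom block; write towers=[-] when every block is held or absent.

before: towers=[A/C/F; D/B; E; G] holding=-
pre[unstack(C, F)]: on(C,F) no, clear(C) no, handempty yes
on(C,F), clear(C) unmet → unstack(C, F) is a no-op
after:  towers=[A/C/F; D/B; E; G] holding=-

towers=[A/C/F; D/B; E; G] holding=-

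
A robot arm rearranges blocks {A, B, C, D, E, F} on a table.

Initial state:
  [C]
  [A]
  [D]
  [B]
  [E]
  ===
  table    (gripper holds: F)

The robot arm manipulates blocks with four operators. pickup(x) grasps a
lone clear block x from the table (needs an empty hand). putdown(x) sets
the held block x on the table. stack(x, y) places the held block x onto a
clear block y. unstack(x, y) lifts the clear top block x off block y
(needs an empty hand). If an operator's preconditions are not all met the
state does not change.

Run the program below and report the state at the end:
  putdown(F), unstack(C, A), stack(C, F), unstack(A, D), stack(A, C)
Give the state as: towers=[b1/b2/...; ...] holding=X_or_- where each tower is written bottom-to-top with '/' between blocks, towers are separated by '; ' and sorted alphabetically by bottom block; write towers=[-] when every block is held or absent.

towers=[E/B/D; F/C/A] holding=-

step 1 (putdown(F)): towers=[E/B/D/A/C; F] holding=-
step 2 (unstack(C, A)): towers=[E/B/D/A; F] holding=C
step 3 (stack(C, F)): towers=[E/B/D/A; F/C] holding=-
step 4 (unstack(A, D)): towers=[E/B/D; F/C] holding=A
step 5 (stack(A, C)): towers=[E/B/D; F/C/A] holding=-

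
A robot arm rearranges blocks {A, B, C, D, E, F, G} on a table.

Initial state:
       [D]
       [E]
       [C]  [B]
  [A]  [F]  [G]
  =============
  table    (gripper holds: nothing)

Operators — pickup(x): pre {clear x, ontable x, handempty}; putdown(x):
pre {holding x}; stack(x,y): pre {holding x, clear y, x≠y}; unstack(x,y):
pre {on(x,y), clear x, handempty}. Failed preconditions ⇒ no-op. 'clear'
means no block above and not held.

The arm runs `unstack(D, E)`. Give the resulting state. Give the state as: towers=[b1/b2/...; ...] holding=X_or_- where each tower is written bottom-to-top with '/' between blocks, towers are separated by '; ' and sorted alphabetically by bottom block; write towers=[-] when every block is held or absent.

towers=[A; F/C/E; G/B] holding=D

before: towers=[A; F/C/E/D; G/B] holding=-
pre[unstack(D, E)]: on(D,E) yes, clear(D) yes, handempty yes
all met → apply unstack(D, E)
after:  towers=[A; F/C/E; G/B] holding=D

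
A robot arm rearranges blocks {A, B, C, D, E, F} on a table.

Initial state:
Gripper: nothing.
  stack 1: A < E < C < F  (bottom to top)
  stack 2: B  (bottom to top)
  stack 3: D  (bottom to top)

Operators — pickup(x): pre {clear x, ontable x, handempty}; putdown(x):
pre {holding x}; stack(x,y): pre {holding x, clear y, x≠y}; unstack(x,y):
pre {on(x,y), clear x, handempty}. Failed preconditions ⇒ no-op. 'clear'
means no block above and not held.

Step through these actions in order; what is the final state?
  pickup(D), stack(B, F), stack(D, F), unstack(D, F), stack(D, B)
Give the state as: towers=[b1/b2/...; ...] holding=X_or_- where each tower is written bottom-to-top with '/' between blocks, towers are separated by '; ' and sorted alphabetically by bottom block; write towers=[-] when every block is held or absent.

towers=[A/E/C/F; B/D] holding=-

step 1 (pickup(D)): towers=[A/E/C/F; B] holding=D
step 2 (stack(B, F)) [no-op]: towers=[A/E/C/F; B] holding=D
step 3 (stack(D, F)): towers=[A/E/C/F/D; B] holding=-
step 4 (unstack(D, F)): towers=[A/E/C/F; B] holding=D
step 5 (stack(D, B)): towers=[A/E/C/F; B/D] holding=-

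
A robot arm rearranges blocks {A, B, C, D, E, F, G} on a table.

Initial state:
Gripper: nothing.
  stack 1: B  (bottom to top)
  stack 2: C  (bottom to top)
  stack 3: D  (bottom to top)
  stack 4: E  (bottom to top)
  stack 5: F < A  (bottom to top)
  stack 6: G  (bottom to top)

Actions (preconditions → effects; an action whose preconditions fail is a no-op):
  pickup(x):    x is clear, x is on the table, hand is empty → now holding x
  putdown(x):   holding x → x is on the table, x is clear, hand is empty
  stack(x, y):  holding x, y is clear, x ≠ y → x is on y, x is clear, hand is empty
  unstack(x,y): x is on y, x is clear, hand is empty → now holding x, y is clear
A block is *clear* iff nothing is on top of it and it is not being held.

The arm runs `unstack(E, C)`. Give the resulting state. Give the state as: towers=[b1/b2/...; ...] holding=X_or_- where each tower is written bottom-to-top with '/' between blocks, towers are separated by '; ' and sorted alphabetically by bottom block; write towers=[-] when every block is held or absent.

towers=[B; C; D; E; F/A; G] holding=-

before: towers=[B; C; D; E; F/A; G] holding=-
pre[unstack(E, C)]: on(E,C) ✗, clear(E) ✓, handempty ✓
on(E,C) unmet → unstack(E, C) is a no-op
after:  towers=[B; C; D; E; F/A; G] holding=-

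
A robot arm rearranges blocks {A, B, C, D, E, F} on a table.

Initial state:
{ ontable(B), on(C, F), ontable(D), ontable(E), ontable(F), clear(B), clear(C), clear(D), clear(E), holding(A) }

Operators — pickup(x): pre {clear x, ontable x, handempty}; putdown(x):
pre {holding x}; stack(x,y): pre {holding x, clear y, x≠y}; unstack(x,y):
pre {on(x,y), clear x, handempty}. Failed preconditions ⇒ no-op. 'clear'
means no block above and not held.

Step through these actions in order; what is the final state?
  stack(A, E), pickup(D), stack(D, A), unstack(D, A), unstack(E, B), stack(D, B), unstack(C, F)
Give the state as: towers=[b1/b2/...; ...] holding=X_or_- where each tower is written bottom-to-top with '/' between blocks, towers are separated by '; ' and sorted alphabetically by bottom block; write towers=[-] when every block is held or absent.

towers=[B/D; E/A; F] holding=C

step 1 (stack(A, E)): towers=[B; D; E/A; F/C] holding=-
step 2 (pickup(D)): towers=[B; E/A; F/C] holding=D
step 3 (stack(D, A)): towers=[B; E/A/D; F/C] holding=-
step 4 (unstack(D, A)): towers=[B; E/A; F/C] holding=D
step 5 (unstack(E, B)) [no-op]: towers=[B; E/A; F/C] holding=D
step 6 (stack(D, B)): towers=[B/D; E/A; F/C] holding=-
step 7 (unstack(C, F)): towers=[B/D; E/A; F] holding=C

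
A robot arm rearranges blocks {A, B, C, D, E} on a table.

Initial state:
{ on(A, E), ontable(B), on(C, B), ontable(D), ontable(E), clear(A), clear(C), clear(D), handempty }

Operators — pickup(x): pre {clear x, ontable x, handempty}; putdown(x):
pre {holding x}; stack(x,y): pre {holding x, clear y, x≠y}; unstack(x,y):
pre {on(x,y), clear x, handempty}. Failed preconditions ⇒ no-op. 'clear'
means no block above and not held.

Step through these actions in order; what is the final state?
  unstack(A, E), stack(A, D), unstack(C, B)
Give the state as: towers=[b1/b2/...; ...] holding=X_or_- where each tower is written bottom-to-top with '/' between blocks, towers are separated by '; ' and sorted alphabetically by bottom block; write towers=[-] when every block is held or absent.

towers=[B; D/A; E] holding=C

step 1 (unstack(A, E)): towers=[B/C; D; E] holding=A
step 2 (stack(A, D)): towers=[B/C; D/A; E] holding=-
step 3 (unstack(C, B)): towers=[B; D/A; E] holding=C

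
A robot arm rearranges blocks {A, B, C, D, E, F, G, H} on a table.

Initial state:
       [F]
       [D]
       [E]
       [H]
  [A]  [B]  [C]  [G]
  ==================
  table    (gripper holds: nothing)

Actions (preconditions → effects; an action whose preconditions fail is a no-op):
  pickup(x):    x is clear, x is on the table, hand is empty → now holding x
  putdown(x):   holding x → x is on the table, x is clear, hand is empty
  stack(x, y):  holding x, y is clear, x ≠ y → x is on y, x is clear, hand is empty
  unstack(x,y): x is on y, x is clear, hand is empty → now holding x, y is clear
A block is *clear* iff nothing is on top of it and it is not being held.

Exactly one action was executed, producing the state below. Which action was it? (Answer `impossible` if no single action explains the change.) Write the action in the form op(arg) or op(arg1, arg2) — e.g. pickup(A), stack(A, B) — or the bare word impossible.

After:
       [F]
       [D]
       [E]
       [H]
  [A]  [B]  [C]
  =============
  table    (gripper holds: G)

target: towers=[A; B/H/E/D/F; C] holding=G
         pickup(G) → towers=[A; B/H/E/D/F; C] holding=G  ← match
         pickup(A) → towers=[B/H/E/D/F; C; G] holding=A
     unstack(F, D) → towers=[A; B/H/E/D; C; G] holding=F
         pickup(C) → towers=[A; B/H/E/D/F; G] holding=C

pickup(G)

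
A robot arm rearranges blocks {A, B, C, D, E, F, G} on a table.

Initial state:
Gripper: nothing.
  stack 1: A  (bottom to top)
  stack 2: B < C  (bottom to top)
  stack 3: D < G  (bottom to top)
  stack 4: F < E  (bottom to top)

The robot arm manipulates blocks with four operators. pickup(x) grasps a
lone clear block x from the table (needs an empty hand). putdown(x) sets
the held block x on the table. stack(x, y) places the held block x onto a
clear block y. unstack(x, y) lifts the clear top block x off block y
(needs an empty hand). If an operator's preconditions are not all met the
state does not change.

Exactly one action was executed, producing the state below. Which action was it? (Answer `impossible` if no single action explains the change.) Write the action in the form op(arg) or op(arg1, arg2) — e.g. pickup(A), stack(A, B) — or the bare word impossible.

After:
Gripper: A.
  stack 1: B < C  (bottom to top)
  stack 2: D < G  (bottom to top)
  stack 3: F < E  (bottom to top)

pickup(A)

target: towers=[B/C; D/G; F/E] holding=A
     unstack(G, D) → towers=[A; B/C; D; F/E] holding=G
         pickup(A) → towers=[B/C; D/G; F/E] holding=A  ← match
     unstack(E, F) → towers=[A; B/C; D/G; F] holding=E
     unstack(C, B) → towers=[A; B; D/G; F/E] holding=C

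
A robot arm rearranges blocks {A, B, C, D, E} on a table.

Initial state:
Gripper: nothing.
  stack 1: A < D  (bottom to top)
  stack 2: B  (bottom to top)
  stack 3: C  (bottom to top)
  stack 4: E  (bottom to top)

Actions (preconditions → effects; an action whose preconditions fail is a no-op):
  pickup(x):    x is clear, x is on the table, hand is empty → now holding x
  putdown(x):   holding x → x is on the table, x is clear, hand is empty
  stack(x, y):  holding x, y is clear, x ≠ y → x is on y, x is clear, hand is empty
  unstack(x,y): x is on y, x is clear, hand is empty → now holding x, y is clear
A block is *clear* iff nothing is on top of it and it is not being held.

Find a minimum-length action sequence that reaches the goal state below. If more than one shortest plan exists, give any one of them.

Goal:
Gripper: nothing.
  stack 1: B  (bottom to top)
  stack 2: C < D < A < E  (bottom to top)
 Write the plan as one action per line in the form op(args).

unstack(D, A)
stack(D, C)
pickup(A)
stack(A, D)
pickup(E)
stack(E, A)

step 1 (unstack(D, A)): towers=[A; B; C; E] holding=D
step 2 (stack(D, C)): towers=[A; B; C/D; E] holding=-
step 3 (pickup(A)): towers=[B; C/D; E] holding=A
step 4 (stack(A, D)): towers=[B; C/D/A; E] holding=-
step 5 (pickup(E)): towers=[B; C/D/A] holding=E
step 6 (stack(E, A)): towers=[B; C/D/A/E] holding=-
goal check: towers=[B; C/D/A/E] holding=- — reached (length 6, optimal by BFS)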